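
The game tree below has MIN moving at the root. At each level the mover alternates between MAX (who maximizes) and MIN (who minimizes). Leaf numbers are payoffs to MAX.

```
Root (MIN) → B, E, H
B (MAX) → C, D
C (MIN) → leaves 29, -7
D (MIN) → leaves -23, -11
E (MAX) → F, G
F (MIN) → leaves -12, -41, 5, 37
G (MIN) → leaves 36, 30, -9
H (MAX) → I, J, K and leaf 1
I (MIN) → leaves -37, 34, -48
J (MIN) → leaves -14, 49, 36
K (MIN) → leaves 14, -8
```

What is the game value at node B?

C: min(29, -7) = -7
D: min(-23, -11) = -23
B: max(-7, -23) = -7

-7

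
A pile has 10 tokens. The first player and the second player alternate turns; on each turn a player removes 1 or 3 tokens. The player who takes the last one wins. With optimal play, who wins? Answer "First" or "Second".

Second

Mark each pile size as W (mover wins) or L (mover loses):
i:   0  1  2  3  4  5  6  7  8  9 10
     L  W  L  W  L  W  L  W  L  W  L
Position 10 is L, so the second player wins.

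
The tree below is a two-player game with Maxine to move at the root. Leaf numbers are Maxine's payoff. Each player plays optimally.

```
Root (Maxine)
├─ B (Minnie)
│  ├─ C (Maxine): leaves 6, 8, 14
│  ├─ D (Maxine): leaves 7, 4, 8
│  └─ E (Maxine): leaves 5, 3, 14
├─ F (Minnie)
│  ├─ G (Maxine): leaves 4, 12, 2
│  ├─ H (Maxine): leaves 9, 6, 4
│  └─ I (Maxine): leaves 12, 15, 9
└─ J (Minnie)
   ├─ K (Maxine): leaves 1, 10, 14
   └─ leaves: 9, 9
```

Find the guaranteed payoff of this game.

9

C (Maxine): max(6, 8, 14) = 14
D (Maxine): max(7, 4, 8) = 8
E (Maxine): max(5, 3, 14) = 14
B (Minnie): min(14, 8, 14) = 8
G (Maxine): max(4, 12, 2) = 12
H (Maxine): max(9, 6, 4) = 9
I (Maxine): max(12, 15, 9) = 15
F (Minnie): min(12, 9, 15) = 9
K (Maxine): max(1, 10, 14) = 14
J (Minnie): min(14, 9, 9) = 9
Root (Maxine): max(8, 9, 9) = 9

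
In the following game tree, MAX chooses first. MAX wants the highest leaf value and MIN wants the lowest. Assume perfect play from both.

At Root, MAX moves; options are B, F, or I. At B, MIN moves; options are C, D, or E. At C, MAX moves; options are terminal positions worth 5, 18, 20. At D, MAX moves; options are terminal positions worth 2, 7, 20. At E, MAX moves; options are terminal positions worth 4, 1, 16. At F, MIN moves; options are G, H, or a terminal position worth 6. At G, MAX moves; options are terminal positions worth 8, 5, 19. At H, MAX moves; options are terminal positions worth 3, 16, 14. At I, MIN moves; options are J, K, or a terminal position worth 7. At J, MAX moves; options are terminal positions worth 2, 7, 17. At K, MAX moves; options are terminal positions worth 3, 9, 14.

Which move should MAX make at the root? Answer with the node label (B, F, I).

C (MAX): max(5, 18, 20) = 20
D (MAX): max(2, 7, 20) = 20
E (MAX): max(4, 1, 16) = 16
B (MIN): min(20, 20, 16) = 16
G (MAX): max(8, 5, 19) = 19
H (MAX): max(3, 16, 14) = 16
F (MIN): min(19, 16, 6) = 6
J (MAX): max(2, 7, 17) = 17
K (MAX): max(3, 9, 14) = 14
I (MIN): min(17, 14, 7) = 7
Root (MAX): max(16, 6, 7) = 16
MAX picks the child with the highest value: B (value 16).

B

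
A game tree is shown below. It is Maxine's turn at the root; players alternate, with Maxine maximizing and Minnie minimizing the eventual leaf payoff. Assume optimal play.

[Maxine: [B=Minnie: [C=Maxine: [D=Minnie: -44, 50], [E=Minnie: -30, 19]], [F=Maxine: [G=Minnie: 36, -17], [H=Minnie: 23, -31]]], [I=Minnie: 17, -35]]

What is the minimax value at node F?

G: min(36, -17) = -17
H: min(23, -31) = -31
F: max(-17, -31) = -17

-17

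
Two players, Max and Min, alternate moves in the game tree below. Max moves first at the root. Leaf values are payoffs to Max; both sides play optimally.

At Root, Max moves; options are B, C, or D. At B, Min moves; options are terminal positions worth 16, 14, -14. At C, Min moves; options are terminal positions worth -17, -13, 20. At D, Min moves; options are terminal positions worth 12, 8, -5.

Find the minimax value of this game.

-5

B (Min): min(16, 14, -14) = -14
C (Min): min(-17, -13, 20) = -17
D (Min): min(12, 8, -5) = -5
Root (Max): max(-14, -17, -5) = -5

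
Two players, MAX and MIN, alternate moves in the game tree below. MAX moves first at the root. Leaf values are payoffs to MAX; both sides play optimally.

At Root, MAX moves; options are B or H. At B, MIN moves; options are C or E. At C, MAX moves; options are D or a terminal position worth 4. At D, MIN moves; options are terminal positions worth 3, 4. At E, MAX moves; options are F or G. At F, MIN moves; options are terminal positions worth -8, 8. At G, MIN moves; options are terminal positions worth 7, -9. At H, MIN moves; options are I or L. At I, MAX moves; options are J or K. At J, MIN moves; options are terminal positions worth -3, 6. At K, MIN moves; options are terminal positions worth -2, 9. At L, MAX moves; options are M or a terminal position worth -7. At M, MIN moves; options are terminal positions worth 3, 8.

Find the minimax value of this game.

-2

D (MIN): min(3, 4) = 3
C (MAX): max(3, 4) = 4
F (MIN): min(-8, 8) = -8
G (MIN): min(7, -9) = -9
E (MAX): max(-8, -9) = -8
B (MIN): min(4, -8) = -8
J (MIN): min(-3, 6) = -3
K (MIN): min(-2, 9) = -2
I (MAX): max(-3, -2) = -2
M (MIN): min(3, 8) = 3
L (MAX): max(3, -7) = 3
H (MIN): min(-2, 3) = -2
Root (MAX): max(-8, -2) = -2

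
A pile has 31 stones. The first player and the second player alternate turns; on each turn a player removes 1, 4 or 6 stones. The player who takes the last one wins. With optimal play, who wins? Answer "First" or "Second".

First

W/L table (W = player to move can force a win):
i:   0  1  2  3  4  5  6  7  8  9 10 11 12 13 14 15 16 17 18 19 20 21 22 23 24 25 26 27 28 29 30 31
     L  W  L  W  W  L  W  L  W  W  L  W  L  W  W  L  W  L  W  W  L  W  L  W  W  L  W  L  W  W  L  W
Position 31 is W, so the first player wins.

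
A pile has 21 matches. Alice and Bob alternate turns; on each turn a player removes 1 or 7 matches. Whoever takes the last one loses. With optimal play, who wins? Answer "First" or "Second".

Mark each pile size as W (mover wins) or L (mover loses):
i:   0  1  2  3  4  5  6  7  8  9 10 11 12 13 14 15 16 17 18 19 20 21
     W  L  W  L  W  L  W  L  W  L  W  L  W  L  W  L  W  L  W  L  W  L
Position 21 is L, so the second player wins.

Second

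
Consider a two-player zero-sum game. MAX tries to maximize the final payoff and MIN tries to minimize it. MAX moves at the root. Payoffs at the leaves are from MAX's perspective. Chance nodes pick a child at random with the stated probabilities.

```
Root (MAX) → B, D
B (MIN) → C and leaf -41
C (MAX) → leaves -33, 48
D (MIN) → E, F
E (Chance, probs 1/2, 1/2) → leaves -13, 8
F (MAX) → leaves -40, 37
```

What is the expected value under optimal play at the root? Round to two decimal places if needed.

C (MAX): max(-33, 48) = 48
B (MIN): min(48, -41) = -41
E (Chance): 1/2·-13 + 1/2·8 = -2.5
F (MAX): max(-40, 37) = 37
D (MIN): min(-2.5, 37) = -2.5
Root (MAX): max(-41, -2.5) = -2.5

-2.5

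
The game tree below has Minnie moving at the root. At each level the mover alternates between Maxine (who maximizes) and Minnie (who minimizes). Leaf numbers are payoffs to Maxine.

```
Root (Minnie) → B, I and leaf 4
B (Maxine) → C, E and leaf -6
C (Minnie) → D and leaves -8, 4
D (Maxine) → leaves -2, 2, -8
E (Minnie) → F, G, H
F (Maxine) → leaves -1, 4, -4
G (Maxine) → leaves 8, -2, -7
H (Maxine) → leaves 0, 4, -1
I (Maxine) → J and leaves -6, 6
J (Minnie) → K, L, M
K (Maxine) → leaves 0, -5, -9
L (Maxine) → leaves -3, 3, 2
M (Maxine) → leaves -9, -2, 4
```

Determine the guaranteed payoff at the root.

D (Maxine): max(-2, 2, -8) = 2
C (Minnie): min(2, -8, 4) = -8
F (Maxine): max(-1, 4, -4) = 4
G (Maxine): max(8, -2, -7) = 8
H (Maxine): max(0, 4, -1) = 4
E (Minnie): min(4, 8, 4) = 4
B (Maxine): max(-8, 4, -6) = 4
K (Maxine): max(0, -5, -9) = 0
L (Maxine): max(-3, 3, 2) = 3
M (Maxine): max(-9, -2, 4) = 4
J (Minnie): min(0, 3, 4) = 0
I (Maxine): max(0, -6, 6) = 6
Root (Minnie): min(4, 6, 4) = 4

4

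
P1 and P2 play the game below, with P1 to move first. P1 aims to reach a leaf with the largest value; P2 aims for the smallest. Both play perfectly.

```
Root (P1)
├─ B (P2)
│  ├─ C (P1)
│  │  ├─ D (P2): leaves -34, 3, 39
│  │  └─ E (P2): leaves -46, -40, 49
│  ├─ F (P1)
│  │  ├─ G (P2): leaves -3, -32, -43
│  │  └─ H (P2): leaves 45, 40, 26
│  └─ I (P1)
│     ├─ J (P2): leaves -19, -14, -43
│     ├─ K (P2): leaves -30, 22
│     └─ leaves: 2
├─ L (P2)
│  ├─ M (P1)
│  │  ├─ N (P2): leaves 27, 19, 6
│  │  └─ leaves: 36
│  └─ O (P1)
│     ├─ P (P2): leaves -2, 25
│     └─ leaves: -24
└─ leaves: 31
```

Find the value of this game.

31

D (P2): min(-34, 3, 39) = -34
E (P2): min(-46, -40, 49) = -46
C (P1): max(-34, -46) = -34
G (P2): min(-3, -32, -43) = -43
H (P2): min(45, 40, 26) = 26
F (P1): max(-43, 26) = 26
J (P2): min(-19, -14, -43) = -43
K (P2): min(-30, 22) = -30
I (P1): max(-43, -30, 2) = 2
B (P2): min(-34, 26, 2) = -34
N (P2): min(27, 19, 6) = 6
M (P1): max(6, 36) = 36
P (P2): min(-2, 25) = -2
O (P1): max(-2, -24) = -2
L (P2): min(36, -2) = -2
Root (P1): max(-34, -2, 31) = 31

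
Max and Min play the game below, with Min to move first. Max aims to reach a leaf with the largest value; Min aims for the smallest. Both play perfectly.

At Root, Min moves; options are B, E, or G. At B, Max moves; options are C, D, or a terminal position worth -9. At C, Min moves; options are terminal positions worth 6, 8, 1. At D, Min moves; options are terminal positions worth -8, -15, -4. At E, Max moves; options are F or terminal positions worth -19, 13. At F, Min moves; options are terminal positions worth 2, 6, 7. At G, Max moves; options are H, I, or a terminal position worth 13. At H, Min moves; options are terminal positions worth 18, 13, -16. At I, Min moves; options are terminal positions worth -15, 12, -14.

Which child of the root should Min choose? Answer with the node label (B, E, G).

B

C (Min): min(6, 8, 1) = 1
D (Min): min(-8, -15, -4) = -15
B (Max): max(1, -15, -9) = 1
F (Min): min(2, 6, 7) = 2
E (Max): max(2, -19, 13) = 13
H (Min): min(18, 13, -16) = -16
I (Min): min(-15, 12, -14) = -15
G (Max): max(-16, -15, 13) = 13
Root (Min): min(1, 13, 13) = 1
Min picks the child with the lowest value: B (value 1).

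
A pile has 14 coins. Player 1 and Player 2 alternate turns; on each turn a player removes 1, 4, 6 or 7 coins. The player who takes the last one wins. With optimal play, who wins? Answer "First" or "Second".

First

i:   0  1  2  3  4  5  6  7  8  9 10 11 12 13 14
     L  W  L  W  W  L  W  W  W  W  L  W  W  L  W
Position 14 is W, so the first player wins.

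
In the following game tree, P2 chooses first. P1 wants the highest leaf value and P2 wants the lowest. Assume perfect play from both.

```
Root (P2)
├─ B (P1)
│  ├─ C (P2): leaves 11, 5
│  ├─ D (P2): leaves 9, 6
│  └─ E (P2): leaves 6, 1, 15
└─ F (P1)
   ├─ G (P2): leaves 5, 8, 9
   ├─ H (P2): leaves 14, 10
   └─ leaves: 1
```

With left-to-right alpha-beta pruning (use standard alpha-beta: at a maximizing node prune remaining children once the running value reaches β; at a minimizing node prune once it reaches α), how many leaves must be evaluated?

10

C [α=-∞,β=+∞]: v=5
D [α=5,β=+∞]: v=6
E [α=6,β=+∞]: v=6 after child 1 ≤ α → α-cutoff, skip 2
B [α=-∞,β=+∞]: v=6
G [α=-∞,β=6]: v=5
H [α=5,β=6]: v=10
F [α=-∞,β=6]: v=10 after child 2 ≥ β → β-cutoff, skip 1
Root [α=-∞,β=+∞]: v=6
Leaves evaluated: 10 of 13.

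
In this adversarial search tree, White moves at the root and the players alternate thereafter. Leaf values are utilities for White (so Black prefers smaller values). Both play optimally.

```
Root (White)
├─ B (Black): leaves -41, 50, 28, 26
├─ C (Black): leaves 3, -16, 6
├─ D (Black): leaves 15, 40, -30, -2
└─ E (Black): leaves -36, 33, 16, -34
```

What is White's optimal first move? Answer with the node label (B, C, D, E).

B (Black): min(-41, 50, 28, 26) = -41
C (Black): min(3, -16, 6) = -16
D (Black): min(15, 40, -30, -2) = -30
E (Black): min(-36, 33, 16, -34) = -36
Root (White): max(-41, -16, -30, -36) = -16
White picks the child with the highest value: C (value -16).

C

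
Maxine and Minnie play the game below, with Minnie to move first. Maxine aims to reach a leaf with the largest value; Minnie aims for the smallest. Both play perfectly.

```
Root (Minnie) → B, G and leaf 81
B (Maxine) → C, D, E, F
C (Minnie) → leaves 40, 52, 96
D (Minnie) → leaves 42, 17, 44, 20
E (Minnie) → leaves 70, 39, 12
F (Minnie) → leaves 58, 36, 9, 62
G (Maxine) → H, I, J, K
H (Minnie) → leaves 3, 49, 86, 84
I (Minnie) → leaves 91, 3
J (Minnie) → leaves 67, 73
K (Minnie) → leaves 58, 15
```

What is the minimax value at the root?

C (Minnie): min(40, 52, 96) = 40
D (Minnie): min(42, 17, 44, 20) = 17
E (Minnie): min(70, 39, 12) = 12
F (Minnie): min(58, 36, 9, 62) = 9
B (Maxine): max(40, 17, 12, 9) = 40
H (Minnie): min(3, 49, 86, 84) = 3
I (Minnie): min(91, 3) = 3
J (Minnie): min(67, 73) = 67
K (Minnie): min(58, 15) = 15
G (Maxine): max(3, 3, 67, 15) = 67
Root (Minnie): min(40, 67, 81) = 40

40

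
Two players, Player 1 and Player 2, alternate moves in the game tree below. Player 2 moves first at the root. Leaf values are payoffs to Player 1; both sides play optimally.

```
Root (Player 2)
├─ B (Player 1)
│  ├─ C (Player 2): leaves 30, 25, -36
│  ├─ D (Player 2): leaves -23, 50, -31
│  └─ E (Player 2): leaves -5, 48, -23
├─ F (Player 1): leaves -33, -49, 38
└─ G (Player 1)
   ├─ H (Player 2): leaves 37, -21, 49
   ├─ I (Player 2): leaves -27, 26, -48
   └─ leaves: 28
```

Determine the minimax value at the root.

-23

C (Player 2): min(30, 25, -36) = -36
D (Player 2): min(-23, 50, -31) = -31
E (Player 2): min(-5, 48, -23) = -23
B (Player 1): max(-36, -31, -23) = -23
F (Player 1): max(-33, -49, 38) = 38
H (Player 2): min(37, -21, 49) = -21
I (Player 2): min(-27, 26, -48) = -48
G (Player 1): max(-21, -48, 28) = 28
Root (Player 2): min(-23, 38, 28) = -23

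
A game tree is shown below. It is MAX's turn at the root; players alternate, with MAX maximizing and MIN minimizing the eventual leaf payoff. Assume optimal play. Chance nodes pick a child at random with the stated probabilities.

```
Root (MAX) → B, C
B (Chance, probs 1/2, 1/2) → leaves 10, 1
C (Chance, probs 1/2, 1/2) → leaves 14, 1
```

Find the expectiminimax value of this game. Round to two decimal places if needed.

B (Chance): 1/2·10 + 1/2·1 = 5.5
C (Chance): 1/2·14 + 1/2·1 = 7.5
Root (MAX): max(5.5, 7.5) = 7.5

7.5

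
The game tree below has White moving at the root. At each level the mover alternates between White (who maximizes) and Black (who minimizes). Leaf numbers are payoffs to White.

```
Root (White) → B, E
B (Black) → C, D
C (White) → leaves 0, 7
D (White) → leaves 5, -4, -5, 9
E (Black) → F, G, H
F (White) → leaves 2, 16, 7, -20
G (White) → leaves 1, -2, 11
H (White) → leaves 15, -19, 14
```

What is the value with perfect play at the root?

11

C (White): max(0, 7) = 7
D (White): max(5, -4, -5, 9) = 9
B (Black): min(7, 9) = 7
F (White): max(2, 16, 7, -20) = 16
G (White): max(1, -2, 11) = 11
H (White): max(15, -19, 14) = 15
E (Black): min(16, 11, 15) = 11
Root (White): max(7, 11) = 11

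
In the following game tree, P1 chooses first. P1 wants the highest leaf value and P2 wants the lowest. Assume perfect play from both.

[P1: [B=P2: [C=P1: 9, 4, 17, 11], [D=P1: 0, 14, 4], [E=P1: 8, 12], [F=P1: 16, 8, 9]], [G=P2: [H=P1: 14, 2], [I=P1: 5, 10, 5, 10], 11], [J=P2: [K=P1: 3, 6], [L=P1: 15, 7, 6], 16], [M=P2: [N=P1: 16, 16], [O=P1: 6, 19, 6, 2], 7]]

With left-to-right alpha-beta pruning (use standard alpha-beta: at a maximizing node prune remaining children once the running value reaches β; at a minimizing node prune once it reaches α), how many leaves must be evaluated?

23

C [α=-∞,β=+∞]: v=17
D [α=-∞,β=17]: v=14
E [α=-∞,β=14]: v=12
F [α=-∞,β=12]: v=16 after child 1 ≥ β → β-cutoff, skip 2
B [α=-∞,β=+∞]: v=12
H [α=12,β=+∞]: v=14
I [α=12,β=14]: v=10
G [α=12,β=+∞]: v=10 after child 2 ≤ α → α-cutoff, skip 1
K [α=12,β=+∞]: v=6
J [α=12,β=+∞]: v=6 after child 1 ≤ α → α-cutoff, skip 2
N [α=12,β=+∞]: v=16
O [α=12,β=16]: v=19 after child 2 ≥ β → β-cutoff, skip 2
M [α=12,β=+∞]: v=7
Root [α=-∞,β=+∞]: v=12
Leaves evaluated: 23 of 32.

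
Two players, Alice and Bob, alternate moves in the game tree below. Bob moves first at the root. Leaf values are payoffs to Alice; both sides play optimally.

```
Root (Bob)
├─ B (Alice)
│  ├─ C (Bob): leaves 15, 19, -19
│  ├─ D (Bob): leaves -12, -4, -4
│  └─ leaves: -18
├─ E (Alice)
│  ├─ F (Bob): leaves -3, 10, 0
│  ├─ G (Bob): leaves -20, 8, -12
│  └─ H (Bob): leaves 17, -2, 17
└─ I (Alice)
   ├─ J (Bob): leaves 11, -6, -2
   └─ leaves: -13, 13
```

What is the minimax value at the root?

-12

C (Bob): min(15, 19, -19) = -19
D (Bob): min(-12, -4, -4) = -12
B (Alice): max(-19, -12, -18) = -12
F (Bob): min(-3, 10, 0) = -3
G (Bob): min(-20, 8, -12) = -20
H (Bob): min(17, -2, 17) = -2
E (Alice): max(-3, -20, -2) = -2
J (Bob): min(11, -6, -2) = -6
I (Alice): max(-6, -13, 13) = 13
Root (Bob): min(-12, -2, 13) = -12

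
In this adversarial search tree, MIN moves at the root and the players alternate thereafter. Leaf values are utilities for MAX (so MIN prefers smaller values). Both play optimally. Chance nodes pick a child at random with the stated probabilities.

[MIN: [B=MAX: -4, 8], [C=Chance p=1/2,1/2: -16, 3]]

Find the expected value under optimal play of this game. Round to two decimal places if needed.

-6.5

B (MAX): max(-4, 8) = 8
C (Chance): 1/2·-16 + 1/2·3 = -6.5
Root (MIN): min(8, -6.5) = -6.5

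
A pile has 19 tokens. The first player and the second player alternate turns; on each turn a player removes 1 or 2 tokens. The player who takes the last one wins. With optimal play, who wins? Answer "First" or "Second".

First

Compute winning (W) and losing (L) positions by backward induction:
i:   0  1  2  3  4  5  6  7  8  9 10 11 12 13 14 15 16 17 18 19
     L  W  W  L  W  W  L  W  W  L  W  W  L  W  W  L  W  W  L  W
Position 19 is W, so the first player wins.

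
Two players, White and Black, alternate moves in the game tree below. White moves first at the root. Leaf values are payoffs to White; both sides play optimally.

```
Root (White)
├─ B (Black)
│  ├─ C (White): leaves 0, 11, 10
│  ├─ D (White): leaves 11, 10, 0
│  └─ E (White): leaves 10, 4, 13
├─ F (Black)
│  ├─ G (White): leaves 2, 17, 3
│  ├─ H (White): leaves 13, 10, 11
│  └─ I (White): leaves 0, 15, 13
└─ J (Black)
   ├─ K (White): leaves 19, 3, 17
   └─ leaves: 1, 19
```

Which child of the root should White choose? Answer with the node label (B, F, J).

F

C (White): max(0, 11, 10) = 11
D (White): max(11, 10, 0) = 11
E (White): max(10, 4, 13) = 13
B (Black): min(11, 11, 13) = 11
G (White): max(2, 17, 3) = 17
H (White): max(13, 10, 11) = 13
I (White): max(0, 15, 13) = 15
F (Black): min(17, 13, 15) = 13
K (White): max(19, 3, 17) = 19
J (Black): min(19, 1, 19) = 1
Root (White): max(11, 13, 1) = 13
White picks the child with the highest value: F (value 13).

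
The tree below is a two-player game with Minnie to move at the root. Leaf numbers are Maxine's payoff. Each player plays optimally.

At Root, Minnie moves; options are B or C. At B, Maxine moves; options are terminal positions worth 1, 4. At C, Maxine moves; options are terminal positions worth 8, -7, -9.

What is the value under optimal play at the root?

B (Maxine): max(1, 4) = 4
C (Maxine): max(8, -7, -9) = 8
Root (Minnie): min(4, 8) = 4

4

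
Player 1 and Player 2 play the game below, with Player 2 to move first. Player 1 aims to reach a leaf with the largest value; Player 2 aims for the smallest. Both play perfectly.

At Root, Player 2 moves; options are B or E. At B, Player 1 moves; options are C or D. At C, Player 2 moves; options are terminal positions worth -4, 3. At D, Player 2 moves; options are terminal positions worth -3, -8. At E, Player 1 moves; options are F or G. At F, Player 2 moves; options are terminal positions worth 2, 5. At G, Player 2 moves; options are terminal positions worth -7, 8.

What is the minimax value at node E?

2

F: min(2, 5) = 2
G: min(-7, 8) = -7
E: max(2, -7) = 2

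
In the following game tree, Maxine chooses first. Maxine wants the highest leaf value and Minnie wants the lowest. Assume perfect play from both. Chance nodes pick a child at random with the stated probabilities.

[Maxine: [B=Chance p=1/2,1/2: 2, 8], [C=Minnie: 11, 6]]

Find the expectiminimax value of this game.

6

B (Chance): 1/2·2 + 1/2·8 = 5
C (Minnie): min(11, 6) = 6
Root (Maxine): max(5, 6) = 6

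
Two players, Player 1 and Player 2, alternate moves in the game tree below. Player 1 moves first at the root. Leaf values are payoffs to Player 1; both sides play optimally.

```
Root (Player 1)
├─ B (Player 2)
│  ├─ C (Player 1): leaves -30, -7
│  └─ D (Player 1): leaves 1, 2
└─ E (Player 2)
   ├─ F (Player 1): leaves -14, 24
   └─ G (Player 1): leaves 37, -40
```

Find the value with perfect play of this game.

C (Player 1): max(-30, -7) = -7
D (Player 1): max(1, 2) = 2
B (Player 2): min(-7, 2) = -7
F (Player 1): max(-14, 24) = 24
G (Player 1): max(37, -40) = 37
E (Player 2): min(24, 37) = 24
Root (Player 1): max(-7, 24) = 24

24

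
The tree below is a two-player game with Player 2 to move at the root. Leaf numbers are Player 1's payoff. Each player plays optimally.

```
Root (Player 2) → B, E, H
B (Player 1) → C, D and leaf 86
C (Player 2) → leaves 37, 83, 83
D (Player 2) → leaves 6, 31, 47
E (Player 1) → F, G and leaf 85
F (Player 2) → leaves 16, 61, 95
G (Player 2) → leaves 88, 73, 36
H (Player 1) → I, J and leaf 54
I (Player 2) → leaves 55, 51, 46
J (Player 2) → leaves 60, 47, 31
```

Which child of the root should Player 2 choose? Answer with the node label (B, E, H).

H

C (Player 2): min(37, 83, 83) = 37
D (Player 2): min(6, 31, 47) = 6
B (Player 1): max(37, 6, 86) = 86
F (Player 2): min(16, 61, 95) = 16
G (Player 2): min(88, 73, 36) = 36
E (Player 1): max(16, 36, 85) = 85
I (Player 2): min(55, 51, 46) = 46
J (Player 2): min(60, 47, 31) = 31
H (Player 1): max(46, 31, 54) = 54
Root (Player 2): min(86, 85, 54) = 54
Player 2 picks the child with the lowest value: H (value 54).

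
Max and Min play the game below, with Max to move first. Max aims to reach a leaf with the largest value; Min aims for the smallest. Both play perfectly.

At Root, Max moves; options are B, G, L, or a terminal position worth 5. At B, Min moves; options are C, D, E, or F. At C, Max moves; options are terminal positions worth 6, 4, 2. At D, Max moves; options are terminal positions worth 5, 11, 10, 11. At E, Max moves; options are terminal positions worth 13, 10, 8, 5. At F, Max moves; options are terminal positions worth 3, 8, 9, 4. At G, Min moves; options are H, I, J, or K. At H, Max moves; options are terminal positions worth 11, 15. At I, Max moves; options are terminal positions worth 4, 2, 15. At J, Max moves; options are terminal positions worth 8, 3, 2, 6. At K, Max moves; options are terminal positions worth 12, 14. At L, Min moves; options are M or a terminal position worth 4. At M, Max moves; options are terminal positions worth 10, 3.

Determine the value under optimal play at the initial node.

8

C (Max): max(6, 4, 2) = 6
D (Max): max(5, 11, 10, 11) = 11
E (Max): max(13, 10, 8, 5) = 13
F (Max): max(3, 8, 9, 4) = 9
B (Min): min(6, 11, 13, 9) = 6
H (Max): max(11, 15) = 15
I (Max): max(4, 2, 15) = 15
J (Max): max(8, 3, 2, 6) = 8
K (Max): max(12, 14) = 14
G (Min): min(15, 15, 8, 14) = 8
M (Max): max(10, 3) = 10
L (Min): min(10, 4) = 4
Root (Max): max(6, 8, 4, 5) = 8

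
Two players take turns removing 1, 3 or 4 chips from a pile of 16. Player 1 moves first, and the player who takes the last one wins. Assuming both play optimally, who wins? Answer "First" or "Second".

i:   0  1  2  3  4  5  6  7  8  9 10 11 12 13 14 15 16
     L  W  L  W  W  W  W  L  W  L  W  W  W  W  L  W  L
Position 16 is L, so the second player wins.

Second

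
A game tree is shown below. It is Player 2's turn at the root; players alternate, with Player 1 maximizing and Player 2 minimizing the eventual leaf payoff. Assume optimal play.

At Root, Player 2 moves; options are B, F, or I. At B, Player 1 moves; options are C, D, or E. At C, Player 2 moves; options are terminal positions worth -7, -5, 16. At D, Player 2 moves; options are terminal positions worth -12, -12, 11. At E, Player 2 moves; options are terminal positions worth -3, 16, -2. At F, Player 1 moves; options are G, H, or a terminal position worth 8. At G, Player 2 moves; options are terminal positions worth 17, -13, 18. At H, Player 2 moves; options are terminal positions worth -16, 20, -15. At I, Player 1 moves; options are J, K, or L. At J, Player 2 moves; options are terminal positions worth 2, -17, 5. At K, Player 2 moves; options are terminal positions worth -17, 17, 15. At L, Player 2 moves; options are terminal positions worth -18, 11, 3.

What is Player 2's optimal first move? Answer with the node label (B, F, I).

C (Player 2): min(-7, -5, 16) = -7
D (Player 2): min(-12, -12, 11) = -12
E (Player 2): min(-3, 16, -2) = -3
B (Player 1): max(-7, -12, -3) = -3
G (Player 2): min(17, -13, 18) = -13
H (Player 2): min(-16, 20, -15) = -16
F (Player 1): max(-13, -16, 8) = 8
J (Player 2): min(2, -17, 5) = -17
K (Player 2): min(-17, 17, 15) = -17
L (Player 2): min(-18, 11, 3) = -18
I (Player 1): max(-17, -17, -18) = -17
Root (Player 2): min(-3, 8, -17) = -17
Player 2 picks the child with the lowest value: I (value -17).

I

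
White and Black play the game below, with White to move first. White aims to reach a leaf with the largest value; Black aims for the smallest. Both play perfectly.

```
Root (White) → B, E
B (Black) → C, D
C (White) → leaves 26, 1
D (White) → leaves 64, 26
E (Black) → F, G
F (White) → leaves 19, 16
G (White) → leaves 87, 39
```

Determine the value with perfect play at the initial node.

26

C (White): max(26, 1) = 26
D (White): max(64, 26) = 64
B (Black): min(26, 64) = 26
F (White): max(19, 16) = 19
G (White): max(87, 39) = 87
E (Black): min(19, 87) = 19
Root (White): max(26, 19) = 26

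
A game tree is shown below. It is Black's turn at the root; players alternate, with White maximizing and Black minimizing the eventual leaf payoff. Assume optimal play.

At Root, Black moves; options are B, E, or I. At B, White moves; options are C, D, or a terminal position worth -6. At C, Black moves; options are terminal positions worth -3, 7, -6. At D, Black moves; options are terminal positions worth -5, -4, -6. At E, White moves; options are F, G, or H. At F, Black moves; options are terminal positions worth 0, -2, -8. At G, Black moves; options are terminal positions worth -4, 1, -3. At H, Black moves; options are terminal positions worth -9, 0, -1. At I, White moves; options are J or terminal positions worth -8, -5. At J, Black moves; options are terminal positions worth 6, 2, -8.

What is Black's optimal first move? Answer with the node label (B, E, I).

C (Black): min(-3, 7, -6) = -6
D (Black): min(-5, -4, -6) = -6
B (White): max(-6, -6, -6) = -6
F (Black): min(0, -2, -8) = -8
G (Black): min(-4, 1, -3) = -4
H (Black): min(-9, 0, -1) = -9
E (White): max(-8, -4, -9) = -4
J (Black): min(6, 2, -8) = -8
I (White): max(-8, -8, -5) = -5
Root (Black): min(-6, -4, -5) = -6
Black picks the child with the lowest value: B (value -6).

B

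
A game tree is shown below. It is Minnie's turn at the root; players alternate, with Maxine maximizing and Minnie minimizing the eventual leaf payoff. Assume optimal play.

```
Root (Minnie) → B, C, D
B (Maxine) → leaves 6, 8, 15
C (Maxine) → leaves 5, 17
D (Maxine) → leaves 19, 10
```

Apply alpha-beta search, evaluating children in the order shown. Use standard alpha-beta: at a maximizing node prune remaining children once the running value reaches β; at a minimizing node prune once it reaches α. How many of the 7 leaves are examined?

B [α=-∞,β=+∞]: v=15
C [α=-∞,β=15]: v=17
D [α=-∞,β=15]: v=19 after child 1 ≥ β → β-cutoff, skip 1
Root [α=-∞,β=+∞]: v=15
Leaves evaluated: 6 of 7.

6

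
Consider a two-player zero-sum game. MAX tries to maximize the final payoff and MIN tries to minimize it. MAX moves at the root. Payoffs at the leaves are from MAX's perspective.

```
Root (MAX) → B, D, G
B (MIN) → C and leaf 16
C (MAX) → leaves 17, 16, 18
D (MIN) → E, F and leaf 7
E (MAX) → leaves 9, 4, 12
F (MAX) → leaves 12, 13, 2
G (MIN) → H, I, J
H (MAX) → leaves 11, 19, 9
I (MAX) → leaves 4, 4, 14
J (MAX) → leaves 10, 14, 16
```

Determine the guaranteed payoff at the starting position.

16

C (MAX): max(17, 16, 18) = 18
B (MIN): min(18, 16) = 16
E (MAX): max(9, 4, 12) = 12
F (MAX): max(12, 13, 2) = 13
D (MIN): min(12, 13, 7) = 7
H (MAX): max(11, 19, 9) = 19
I (MAX): max(4, 4, 14) = 14
J (MAX): max(10, 14, 16) = 16
G (MIN): min(19, 14, 16) = 14
Root (MAX): max(16, 7, 14) = 16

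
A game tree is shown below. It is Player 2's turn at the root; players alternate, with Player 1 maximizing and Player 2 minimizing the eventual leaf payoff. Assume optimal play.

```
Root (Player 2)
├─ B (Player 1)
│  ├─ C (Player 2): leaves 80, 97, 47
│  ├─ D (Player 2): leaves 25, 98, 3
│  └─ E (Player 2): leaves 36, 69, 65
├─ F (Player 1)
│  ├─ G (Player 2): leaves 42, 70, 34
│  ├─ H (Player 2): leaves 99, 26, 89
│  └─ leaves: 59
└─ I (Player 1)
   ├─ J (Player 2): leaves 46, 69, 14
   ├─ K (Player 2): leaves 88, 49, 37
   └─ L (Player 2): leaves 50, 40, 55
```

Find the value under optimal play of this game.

C (Player 2): min(80, 97, 47) = 47
D (Player 2): min(25, 98, 3) = 3
E (Player 2): min(36, 69, 65) = 36
B (Player 1): max(47, 3, 36) = 47
G (Player 2): min(42, 70, 34) = 34
H (Player 2): min(99, 26, 89) = 26
F (Player 1): max(34, 26, 59) = 59
J (Player 2): min(46, 69, 14) = 14
K (Player 2): min(88, 49, 37) = 37
L (Player 2): min(50, 40, 55) = 40
I (Player 1): max(14, 37, 40) = 40
Root (Player 2): min(47, 59, 40) = 40

40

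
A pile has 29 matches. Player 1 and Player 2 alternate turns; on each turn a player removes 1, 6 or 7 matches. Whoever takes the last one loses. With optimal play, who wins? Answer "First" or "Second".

Second

Mark each pile size as W (mover wins) or L (mover loses):
i:   0  1  2  3  4  5  6  7  8  9 10 11 12 13 14 15 16 17 18 19 20 21 22 23 24 25 26 27 28 29
     W  L  W  L  W  L  W  W  W  W  W  W  W  L  W  L  W  L  W  W  W  W  W  W  W  L  W  L  W  L
Position 29 is L, so the second player wins.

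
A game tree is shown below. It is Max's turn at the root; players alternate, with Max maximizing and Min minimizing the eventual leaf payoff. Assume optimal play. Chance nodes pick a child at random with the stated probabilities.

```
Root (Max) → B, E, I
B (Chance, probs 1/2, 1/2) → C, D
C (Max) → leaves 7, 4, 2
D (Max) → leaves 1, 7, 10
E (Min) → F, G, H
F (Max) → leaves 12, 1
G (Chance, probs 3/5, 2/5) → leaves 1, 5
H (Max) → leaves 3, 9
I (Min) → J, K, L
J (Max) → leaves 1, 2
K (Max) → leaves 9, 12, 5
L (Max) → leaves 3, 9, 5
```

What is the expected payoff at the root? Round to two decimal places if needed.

C (Max): max(7, 4, 2) = 7
D (Max): max(1, 7, 10) = 10
B (Chance): 1/2·7 + 1/2·10 = 8.5
F (Max): max(12, 1) = 12
G (Chance): 3/5·1 + 2/5·5 = 2.6
H (Max): max(3, 9) = 9
E (Min): min(12, 2.6, 9) = 2.6
J (Max): max(1, 2) = 2
K (Max): max(9, 12, 5) = 12
L (Max): max(3, 9, 5) = 9
I (Min): min(2, 12, 9) = 2
Root (Max): max(8.5, 2.6, 2) = 8.5

8.5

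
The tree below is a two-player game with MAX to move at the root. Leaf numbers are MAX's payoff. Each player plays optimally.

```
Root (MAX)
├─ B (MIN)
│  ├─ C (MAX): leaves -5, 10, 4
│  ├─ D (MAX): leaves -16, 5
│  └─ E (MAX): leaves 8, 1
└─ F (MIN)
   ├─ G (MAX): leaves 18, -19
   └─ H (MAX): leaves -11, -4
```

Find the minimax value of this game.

5

C (MAX): max(-5, 10, 4) = 10
D (MAX): max(-16, 5) = 5
E (MAX): max(8, 1) = 8
B (MIN): min(10, 5, 8) = 5
G (MAX): max(18, -19) = 18
H (MAX): max(-11, -4) = -4
F (MIN): min(18, -4) = -4
Root (MAX): max(5, -4) = 5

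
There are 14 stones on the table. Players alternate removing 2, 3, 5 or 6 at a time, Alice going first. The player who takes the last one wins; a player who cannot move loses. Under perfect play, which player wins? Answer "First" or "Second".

Compute winning (W) and losing (L) positions by backward induction:
i:   0  1  2  3  4  5  6  7  8  9 10 11 12 13 14
     L  L  W  W  W  W  W  W  L  L  W  W  W  W  W
Position 14 is W, so the first player wins.

First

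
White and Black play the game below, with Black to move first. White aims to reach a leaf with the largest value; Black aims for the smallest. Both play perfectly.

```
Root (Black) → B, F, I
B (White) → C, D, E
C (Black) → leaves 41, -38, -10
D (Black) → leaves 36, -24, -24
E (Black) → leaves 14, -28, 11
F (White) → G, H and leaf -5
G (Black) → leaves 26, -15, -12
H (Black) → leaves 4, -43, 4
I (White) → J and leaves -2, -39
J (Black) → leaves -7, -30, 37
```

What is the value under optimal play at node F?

-5

G: min(26, -15, -12) = -15
H: min(4, -43, 4) = -43
F: max(-15, -43, -5) = -5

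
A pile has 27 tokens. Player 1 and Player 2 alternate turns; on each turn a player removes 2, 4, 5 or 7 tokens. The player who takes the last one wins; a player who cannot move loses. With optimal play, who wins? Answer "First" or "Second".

W/L table (W = player to move can force a win):
i:   0  1  2  3  4  5  6  7  8  9 10 11 12 13 14 15 16 17 18 19 20 21 22 23 24 25 26 27
     L  L  W  W  W  W  W  W  W  L  L  W  W  W  W  W  W  W  L  L  W  W  W  W  W  W  W  L
Position 27 is L, so the second player wins.

Second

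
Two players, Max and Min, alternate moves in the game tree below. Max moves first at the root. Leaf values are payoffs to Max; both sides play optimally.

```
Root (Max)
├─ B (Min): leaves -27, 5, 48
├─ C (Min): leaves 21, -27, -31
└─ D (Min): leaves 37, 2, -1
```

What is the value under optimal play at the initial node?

B (Min): min(-27, 5, 48) = -27
C (Min): min(21, -27, -31) = -31
D (Min): min(37, 2, -1) = -1
Root (Max): max(-27, -31, -1) = -1

-1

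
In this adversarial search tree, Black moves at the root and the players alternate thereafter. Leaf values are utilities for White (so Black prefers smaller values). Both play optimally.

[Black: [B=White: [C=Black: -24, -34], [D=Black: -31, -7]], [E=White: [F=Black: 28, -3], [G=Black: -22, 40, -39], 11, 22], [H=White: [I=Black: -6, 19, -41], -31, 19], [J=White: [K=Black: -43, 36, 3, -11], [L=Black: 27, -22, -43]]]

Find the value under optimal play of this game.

C (Black): min(-24, -34) = -34
D (Black): min(-31, -7) = -31
B (White): max(-34, -31) = -31
F (Black): min(28, -3) = -3
G (Black): min(-22, 40, -39) = -39
E (White): max(-3, -39, 11, 22) = 22
I (Black): min(-6, 19, -41) = -41
H (White): max(-41, -31, 19) = 19
K (Black): min(-43, 36, 3, -11) = -43
L (Black): min(27, -22, -43) = -43
J (White): max(-43, -43) = -43
Root (Black): min(-31, 22, 19, -43) = -43

-43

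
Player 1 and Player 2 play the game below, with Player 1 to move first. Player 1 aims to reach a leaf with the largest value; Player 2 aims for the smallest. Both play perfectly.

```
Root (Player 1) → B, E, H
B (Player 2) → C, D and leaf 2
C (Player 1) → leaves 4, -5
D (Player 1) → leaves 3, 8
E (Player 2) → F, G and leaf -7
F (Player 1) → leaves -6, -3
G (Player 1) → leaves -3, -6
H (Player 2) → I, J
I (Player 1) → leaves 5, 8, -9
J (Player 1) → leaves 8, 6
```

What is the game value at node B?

2

C: max(4, -5) = 4
D: max(3, 8) = 8
B: min(4, 8, 2) = 2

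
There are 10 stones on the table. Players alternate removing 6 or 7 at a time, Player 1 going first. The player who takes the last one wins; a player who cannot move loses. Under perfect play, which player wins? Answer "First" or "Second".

Mark each pile size as W (mover wins) or L (mover loses):
i:   0  1  2  3  4  5  6  7  8  9 10
     L  L  L  L  L  L  W  W  W  W  W
Position 10 is W, so the first player wins.

First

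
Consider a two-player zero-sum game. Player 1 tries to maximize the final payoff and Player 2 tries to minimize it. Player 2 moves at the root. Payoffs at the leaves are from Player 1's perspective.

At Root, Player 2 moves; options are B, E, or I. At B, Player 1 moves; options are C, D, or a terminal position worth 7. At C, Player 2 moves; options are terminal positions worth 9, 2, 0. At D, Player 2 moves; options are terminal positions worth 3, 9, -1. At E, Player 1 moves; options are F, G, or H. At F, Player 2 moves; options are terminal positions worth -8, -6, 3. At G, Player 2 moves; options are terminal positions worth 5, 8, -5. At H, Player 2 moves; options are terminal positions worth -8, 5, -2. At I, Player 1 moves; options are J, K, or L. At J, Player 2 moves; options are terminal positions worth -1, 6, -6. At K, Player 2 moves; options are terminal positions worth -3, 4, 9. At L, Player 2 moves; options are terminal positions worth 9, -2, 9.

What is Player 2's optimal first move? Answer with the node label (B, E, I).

E

C (Player 2): min(9, 2, 0) = 0
D (Player 2): min(3, 9, -1) = -1
B (Player 1): max(0, -1, 7) = 7
F (Player 2): min(-8, -6, 3) = -8
G (Player 2): min(5, 8, -5) = -5
H (Player 2): min(-8, 5, -2) = -8
E (Player 1): max(-8, -5, -8) = -5
J (Player 2): min(-1, 6, -6) = -6
K (Player 2): min(-3, 4, 9) = -3
L (Player 2): min(9, -2, 9) = -2
I (Player 1): max(-6, -3, -2) = -2
Root (Player 2): min(7, -5, -2) = -5
Player 2 picks the child with the lowest value: E (value -5).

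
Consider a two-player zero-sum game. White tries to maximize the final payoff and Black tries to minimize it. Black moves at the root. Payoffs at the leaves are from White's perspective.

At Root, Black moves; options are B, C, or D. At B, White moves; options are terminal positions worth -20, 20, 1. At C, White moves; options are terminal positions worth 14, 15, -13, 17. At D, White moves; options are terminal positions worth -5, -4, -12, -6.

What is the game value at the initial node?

-4

B (White): max(-20, 20, 1) = 20
C (White): max(14, 15, -13, 17) = 17
D (White): max(-5, -4, -12, -6) = -4
Root (Black): min(20, 17, -4) = -4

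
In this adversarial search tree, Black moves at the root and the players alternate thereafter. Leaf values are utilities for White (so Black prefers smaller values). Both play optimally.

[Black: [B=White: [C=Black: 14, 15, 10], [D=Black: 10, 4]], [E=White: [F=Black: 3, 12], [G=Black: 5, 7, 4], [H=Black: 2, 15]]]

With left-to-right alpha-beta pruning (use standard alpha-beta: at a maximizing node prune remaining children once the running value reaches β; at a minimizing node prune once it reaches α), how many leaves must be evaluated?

C [α=-∞,β=+∞]: v=10
D [α=10,β=+∞]: v=10 after child 1 ≤ α → α-cutoff, skip 1
B [α=-∞,β=+∞]: v=10
F [α=-∞,β=10]: v=3
G [α=3,β=10]: v=4
H [α=4,β=10]: v=2 after child 1 ≤ α → α-cutoff, skip 1
E [α=-∞,β=10]: v=4
Root [α=-∞,β=+∞]: v=4
Leaves evaluated: 10 of 12.

10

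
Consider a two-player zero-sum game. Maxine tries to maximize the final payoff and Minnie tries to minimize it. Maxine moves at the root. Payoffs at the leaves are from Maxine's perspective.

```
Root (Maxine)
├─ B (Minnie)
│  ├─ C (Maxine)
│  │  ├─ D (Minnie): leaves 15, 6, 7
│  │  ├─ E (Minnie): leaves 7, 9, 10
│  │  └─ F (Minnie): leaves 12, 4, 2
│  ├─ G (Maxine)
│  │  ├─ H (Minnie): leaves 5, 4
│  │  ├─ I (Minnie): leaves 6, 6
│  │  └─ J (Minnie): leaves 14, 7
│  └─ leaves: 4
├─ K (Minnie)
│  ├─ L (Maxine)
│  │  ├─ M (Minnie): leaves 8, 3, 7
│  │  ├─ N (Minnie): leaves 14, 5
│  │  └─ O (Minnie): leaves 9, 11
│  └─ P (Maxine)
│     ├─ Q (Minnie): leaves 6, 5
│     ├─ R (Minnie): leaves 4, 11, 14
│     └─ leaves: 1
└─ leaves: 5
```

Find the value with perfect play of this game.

D (Minnie): min(15, 6, 7) = 6
E (Minnie): min(7, 9, 10) = 7
F (Minnie): min(12, 4, 2) = 2
C (Maxine): max(6, 7, 2) = 7
H (Minnie): min(5, 4) = 4
I (Minnie): min(6, 6) = 6
J (Minnie): min(14, 7) = 7
G (Maxine): max(4, 6, 7) = 7
B (Minnie): min(7, 7, 4) = 4
M (Minnie): min(8, 3, 7) = 3
N (Minnie): min(14, 5) = 5
O (Minnie): min(9, 11) = 9
L (Maxine): max(3, 5, 9) = 9
Q (Minnie): min(6, 5) = 5
R (Minnie): min(4, 11, 14) = 4
P (Maxine): max(5, 4, 1) = 5
K (Minnie): min(9, 5) = 5
Root (Maxine): max(4, 5, 5) = 5

5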